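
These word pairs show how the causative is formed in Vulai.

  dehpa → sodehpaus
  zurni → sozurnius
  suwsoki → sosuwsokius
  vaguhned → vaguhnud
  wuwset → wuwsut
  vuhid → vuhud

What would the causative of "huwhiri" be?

zurni and vuhid both have last vowel 'i' yet inflect differently (sozurnius, vuhud), so the last vowel is not what conditions the rule; whether the stem ends in a vowel or a consonant is.
"huwhiri" ends in a vowel. The stems ending in a vowel (dehpa → sodehpaus, zurni → sozurnius, suwsoki → sosuwsokius) add so- … -us around the stem.
So huwhiri → sohuwhirius.

sohuwhirius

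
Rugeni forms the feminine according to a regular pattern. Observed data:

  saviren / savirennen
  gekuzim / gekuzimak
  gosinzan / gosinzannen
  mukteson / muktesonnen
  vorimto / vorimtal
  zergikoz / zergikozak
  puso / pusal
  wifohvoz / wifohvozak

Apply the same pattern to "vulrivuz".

vorimto and mukteson both have last vowel 'o' yet inflect differently (vorimtal, muktesonnen), so the last vowel is not what conditions the rule; the final letter is.
"vulrivuz" ends in -z. The stems ending in -z (wifohvoz → wifohvozak, zergikoz → zergikozak) add -ak.
So vulrivuz → vulrivuzak.

vulrivuzak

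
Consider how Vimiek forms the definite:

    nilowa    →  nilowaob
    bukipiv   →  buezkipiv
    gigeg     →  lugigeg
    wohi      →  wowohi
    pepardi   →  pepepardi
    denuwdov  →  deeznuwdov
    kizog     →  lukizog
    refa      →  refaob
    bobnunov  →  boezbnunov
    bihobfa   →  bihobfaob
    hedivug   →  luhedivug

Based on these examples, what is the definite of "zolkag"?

"zolkag" ends in -g. The stems ending in -g (hedivug → luhedivug, gigeg → lugigeg, kizog → lukizog) add the prefix lu-.
The other patterns: stems ending in -a add -ob; stems ending in -v insert -ez- after the first vowel; stems ending in -i repeat the first consonant+vowel as a prefix.
So zolkag → luzolkag.

luzolkag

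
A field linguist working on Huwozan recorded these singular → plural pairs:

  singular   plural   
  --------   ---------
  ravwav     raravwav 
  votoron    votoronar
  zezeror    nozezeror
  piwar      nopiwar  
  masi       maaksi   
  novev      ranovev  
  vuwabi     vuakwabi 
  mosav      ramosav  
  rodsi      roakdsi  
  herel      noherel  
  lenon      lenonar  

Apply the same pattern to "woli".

"woli" ends in -i. The stems ending in -i (masi → maaksi, vuwabi → vuakwabi, rodsi → roakdsi) insert -ak- after the first vowel.
The other patterns: stems ending in -v add the prefix ra-; stems ending in -n add -ar; stems ending in -l or -r add the prefix no-.
So woli → woakli.

woakli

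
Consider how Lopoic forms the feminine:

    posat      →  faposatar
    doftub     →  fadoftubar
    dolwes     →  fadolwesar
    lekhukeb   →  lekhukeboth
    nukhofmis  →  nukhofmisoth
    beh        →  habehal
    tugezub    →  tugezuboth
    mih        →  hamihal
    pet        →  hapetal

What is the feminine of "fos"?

hafosal

pet and posat both end in -t yet inflect differently (hapetal, faposatar), so the final letter is not what conditions the rule; the number of vowels is.
"fos" has 1 vowel. The stems with 1 vowel (mih → hamihal, beh → habehal, pet → hapetal) add ha- … -al around the stem.
The other patterns: stems with 2 vowels add fa- … -ar around the stem; stems with 3 vowels add -oth.
So fos → hafosal.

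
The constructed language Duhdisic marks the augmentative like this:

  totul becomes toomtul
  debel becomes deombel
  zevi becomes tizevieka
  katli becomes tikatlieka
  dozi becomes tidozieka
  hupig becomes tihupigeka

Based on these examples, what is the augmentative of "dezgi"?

debel and dozi both begin with d- yet inflect differently (deombel, tidozieka), so the first letter is not what conditions the rule; the final letter is.
"dezgi" ends in -i. The stems ending in -i (zevi → tizevieka, katli → tikatlieka, dozi → tidozieka) add ti- … -eka around the stem.
So dezgi → tidezgieka.

tidezgieka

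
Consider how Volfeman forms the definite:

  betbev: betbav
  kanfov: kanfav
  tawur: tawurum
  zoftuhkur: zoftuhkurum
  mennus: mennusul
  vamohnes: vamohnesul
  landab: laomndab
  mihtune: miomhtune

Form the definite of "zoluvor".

tawur and mennus both have last vowel 'u' yet inflect differently (tawurum, mennusul), so the last vowel is not what conditions the rule; the final letter is.
"zoluvor" ends in -r. The stems ending in -r (tawur → tawurum, zoftuhkur → zoftuhkurum) add -um.
The other patterns: stems ending in -v change the last vowel to 'a'; stems ending in -s add -ul; stems ending in -b or -e insert -om- after the first vowel.
So zoluvor → zoluvorum.

zoluvorum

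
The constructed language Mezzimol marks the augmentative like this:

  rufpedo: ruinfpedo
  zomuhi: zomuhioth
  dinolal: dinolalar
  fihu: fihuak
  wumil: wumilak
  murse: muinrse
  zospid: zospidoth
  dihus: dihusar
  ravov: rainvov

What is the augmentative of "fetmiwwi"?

fetmiwwiak

dinolal and wumil both end in -l yet inflect differently (dinolalar, wumilak), so the final letter is not what conditions the rule; the first letter is.
"fetmiwwi" begins with f-. The one such stem in the data (fihu → fihuak) adds -ak, so the same rule applies.
So fetmiwwi → fetmiwwiak.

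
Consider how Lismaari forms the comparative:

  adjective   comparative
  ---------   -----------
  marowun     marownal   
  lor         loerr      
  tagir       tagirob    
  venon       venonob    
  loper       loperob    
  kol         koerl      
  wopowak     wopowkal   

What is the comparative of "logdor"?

lor and loper both end in -r yet inflect differently (loerr, loperob), so the final letter is not what conditions the rule; the number of vowels is.
"logdor" has 2 vowels. The stems with 2 vowels (venon → venonob, loper → loperob, tagir → tagirob) add -ob.
The other patterns: stems with 1 vowel insert -er- after the first vowel; stems with 3 vowels delete the last vowel and add -al.
So logdor → logdorob.

logdorob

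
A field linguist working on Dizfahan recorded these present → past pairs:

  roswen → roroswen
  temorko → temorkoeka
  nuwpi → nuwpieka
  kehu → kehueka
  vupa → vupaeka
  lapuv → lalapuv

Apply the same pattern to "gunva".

gunvaeka

lapuv and kehu both have last vowel 'u' yet inflect differently (lalapuv, kehueka), so the last vowel is not what conditions the rule; whether the stem ends in a vowel or a consonant is.
"gunva" ends in a vowel. The stems ending in a vowel (vupa → vupaeka, temorko → temorkoeka, nuwpi → nuwpieka) add -eka.
The other pattern: stems ending in a consonant repeat the first consonant+vowel as a prefix.
So gunva → gunvaeka.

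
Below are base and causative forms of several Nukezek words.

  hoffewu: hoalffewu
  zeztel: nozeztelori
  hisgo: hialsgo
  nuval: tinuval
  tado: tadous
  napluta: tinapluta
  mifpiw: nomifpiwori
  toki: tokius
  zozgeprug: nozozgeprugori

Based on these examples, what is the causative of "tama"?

hisgo and tado both end in -o yet inflect differently (hialsgo, tadous), so the final letter is not what conditions the rule; the first letter is.
"tama" begins with t-. The stems beginning with t- (toki → tokius, tado → tadous) add -us.
The other patterns: stems beginning with n- add the prefix ti-; stems beginning with h- insert -al- after the first vowel; stems beginning with m- or z- add no- … -ori around the stem.
So tama → tamaus.

tamaus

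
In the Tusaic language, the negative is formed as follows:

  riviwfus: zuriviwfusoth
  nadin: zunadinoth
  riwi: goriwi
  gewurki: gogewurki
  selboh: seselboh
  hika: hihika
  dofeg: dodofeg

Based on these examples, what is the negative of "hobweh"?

hohobweh

nadin and riwi both have last vowel 'i' yet inflect differently (zunadinoth, goriwi), so the last vowel is not what conditions the rule; the final letter is.
"hobweh" ends in -h. The one such stem in the data (selboh → seselboh) repeats the first consonant+vowel as a prefix (as do hika, dofeg), so the same rule applies.
So hobweh → hohobweh.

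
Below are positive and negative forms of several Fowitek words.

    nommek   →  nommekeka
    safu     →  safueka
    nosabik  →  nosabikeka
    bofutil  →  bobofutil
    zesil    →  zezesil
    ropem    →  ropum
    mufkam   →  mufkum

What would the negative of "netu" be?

nosabik and bofutil both have last vowel 'i' yet inflect differently (nosabikeka, bobofutil), so the last vowel is not what conditions the rule; the final letter is.
"netu" ends in -u. The one such stem in the data (safu → safueka) adds -eka, so the same rule applies.
The other patterns: stems ending in -l repeat the first consonant+vowel as a prefix; stems ending in -m change the last vowel to 'u'.
So netu → netueka.

netueka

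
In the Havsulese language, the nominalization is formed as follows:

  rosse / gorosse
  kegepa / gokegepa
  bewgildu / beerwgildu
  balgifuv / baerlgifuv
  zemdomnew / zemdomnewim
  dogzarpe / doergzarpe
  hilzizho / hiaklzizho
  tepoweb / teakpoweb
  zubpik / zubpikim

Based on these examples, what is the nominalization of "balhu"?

dogzarpe and rosse both end in -e yet inflect differently (doergzarpe, gorosse), so the final letter is not what conditions the rule; the first letter is.
"balhu" begins with b-. The stems beginning with b- (balgifuv → baerlgifuv, bewgildu → beerwgildu) insert -er- after the first vowel.
So balhu → baerlhu.

baerlhu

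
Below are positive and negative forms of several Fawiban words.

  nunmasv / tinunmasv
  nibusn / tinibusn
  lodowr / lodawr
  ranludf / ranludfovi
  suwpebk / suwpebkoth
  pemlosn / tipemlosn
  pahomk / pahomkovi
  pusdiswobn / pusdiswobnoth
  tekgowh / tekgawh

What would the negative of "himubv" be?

pusdiswobn and nibusn both end in -n yet inflect differently (pusdiswobnoth, tinibusn), so the final letter is not what conditions the rule; the second-to-last letter is.
"himubv" has second-to-last letter 'b'. The stems whose second-to-last letter is 'b' (pusdiswobn → pusdiswobnoth, suwpebk → suwpebkoth) add -oth.
The other patterns: stems whose second-to-last letter is 'w' change the last vowel to 'a'; stems whose second-to-last letter is 's' add the prefix ti-; stems whose second-to-last letter is 'd' or 'm' add -ovi.
So himubv → himubvoth.

himubvoth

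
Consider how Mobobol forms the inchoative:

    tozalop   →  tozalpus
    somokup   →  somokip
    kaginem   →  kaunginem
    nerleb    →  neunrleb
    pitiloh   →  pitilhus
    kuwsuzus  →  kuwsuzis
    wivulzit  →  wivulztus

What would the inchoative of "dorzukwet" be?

somokup and tozalop both end in -p yet inflect differently (somokip, tozalpus), so the final letter is not what conditions the rule; the last vowel is.
"dorzukwet" has last vowel 'e'. The stems whose last vowel is 'e' (kaginem → kaunginem, nerleb → neunrleb) insert -un- after the first vowel.
The other patterns: stems whose last vowel is 'u' change the last vowel to 'i'; stems whose last vowel is 'i' or 'o' delete the last vowel and add -us.
So dorzukwet → dounrzukwet.

dounrzukwet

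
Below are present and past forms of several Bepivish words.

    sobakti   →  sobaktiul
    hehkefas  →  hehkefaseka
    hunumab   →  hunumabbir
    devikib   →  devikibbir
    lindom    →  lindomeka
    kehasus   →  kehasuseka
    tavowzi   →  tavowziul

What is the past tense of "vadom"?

sobakti and devikib both have last vowel 'i' yet inflect differently (sobaktiul, devikibbir), so the last vowel is not what conditions the rule; the final letter is.
"vadom" ends in -m. The one such stem in the data (lindom → lindomeka) adds -eka, so the same rule applies.
The other patterns: stems ending in -i add -ul; stems ending in -b double the final consonant and add -ir.
So vadom → vadomeka.

vadomeka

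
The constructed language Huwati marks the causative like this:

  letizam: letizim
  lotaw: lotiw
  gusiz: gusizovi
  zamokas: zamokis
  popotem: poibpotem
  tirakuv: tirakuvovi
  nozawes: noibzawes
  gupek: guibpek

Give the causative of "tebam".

tebim

letizam and popotem both end in -m yet inflect differently (letizim, poibpotem), so the final letter is not what conditions the rule; the last vowel is.
"tebam" has last vowel 'a'. The stems whose last vowel is 'a' (letizam → letizim, lotaw → lotiw, zamokas → zamokis) change the last vowel to 'i'.
The other patterns: stems whose last vowel is 'e' insert -ib- after the first vowel; stems whose last vowel is 'i' or 'u' add -ovi.
So tebam → tebim.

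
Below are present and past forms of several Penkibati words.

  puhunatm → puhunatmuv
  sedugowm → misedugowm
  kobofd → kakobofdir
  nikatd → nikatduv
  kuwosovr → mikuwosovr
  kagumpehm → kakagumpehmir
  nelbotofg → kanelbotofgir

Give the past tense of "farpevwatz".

farpevwatzuv

kobofd and nikatd both end in -d yet inflect differently (kakobofdir, nikatduv), so the final letter is not what conditions the rule; the second-to-last letter is.
"farpevwatz" has second-to-last letter 't'. The stems whose second-to-last letter is 't' (nikatd → nikatduv, puhunatm → puhunatmuv) add -uv.
The other patterns: stems whose second-to-last letter is 'f' or 'h' add ka- … -ir around the stem; stems whose second-to-last letter is 'v' or 'w' add the prefix mi-.
So farpevwatz → farpevwatzuv.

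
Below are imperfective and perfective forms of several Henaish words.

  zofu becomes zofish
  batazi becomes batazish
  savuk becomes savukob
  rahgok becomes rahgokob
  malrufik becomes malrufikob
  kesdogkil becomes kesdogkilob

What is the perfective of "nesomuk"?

"nesomuk" ends in a consonant. The stems ending in a consonant (savuk → savukob, rahgok → rahgokob, malrufik → malrufikob) add -ob.
The other pattern: stems ending in a vowel drop the final letter and add -ish.
So nesomuk → nesomukob.

nesomukob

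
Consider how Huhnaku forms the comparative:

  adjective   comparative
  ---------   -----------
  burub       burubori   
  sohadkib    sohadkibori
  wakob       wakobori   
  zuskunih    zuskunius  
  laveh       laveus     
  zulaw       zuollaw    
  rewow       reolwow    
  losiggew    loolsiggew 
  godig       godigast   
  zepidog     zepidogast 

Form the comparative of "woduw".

woolduw

"woduw" ends in -w. The stems ending in -w (zulaw → zuollaw, rewow → reolwow, losiggew → loolsiggew) insert -ol- after the first vowel.
The other patterns: stems ending in -b add -ori; stems ending in -h drop the final letter and add -us; stems ending in -g add -ast.
So woduw → woolduw.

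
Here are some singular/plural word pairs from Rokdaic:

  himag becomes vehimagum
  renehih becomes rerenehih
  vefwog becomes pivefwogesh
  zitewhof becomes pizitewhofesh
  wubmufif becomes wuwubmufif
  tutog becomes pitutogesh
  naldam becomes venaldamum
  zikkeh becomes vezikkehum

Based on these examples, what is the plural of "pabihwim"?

zitewhof and wubmufif both end in -f yet inflect differently (pizitewhofesh, wuwubmufif), so the final letter is not what conditions the rule; the last vowel is.
"pabihwim" has last vowel 'i'. The stems whose last vowel is 'i' (wubmufif → wuwubmufif, renehih → rerenehih) repeat the first consonant+vowel as a prefix.
So pabihwim → papabihwim.

papabihwim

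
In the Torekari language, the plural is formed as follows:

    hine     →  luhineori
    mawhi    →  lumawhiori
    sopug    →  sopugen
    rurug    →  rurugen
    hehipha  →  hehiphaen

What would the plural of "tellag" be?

hine and hehipha both begin with h- yet inflect differently (luhineori, hehiphaen), so the first letter is not what conditions the rule; the final letter is.
"tellag" ends in -g. The stems ending in -g (sopug → sopugen, rurug → rurugen) add -en.
So tellag → tellagen.

tellagen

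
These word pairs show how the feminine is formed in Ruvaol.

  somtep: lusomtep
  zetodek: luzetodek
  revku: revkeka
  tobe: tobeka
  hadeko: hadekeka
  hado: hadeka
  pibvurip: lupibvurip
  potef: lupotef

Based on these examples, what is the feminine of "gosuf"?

lugosuf

somtep and tobe both have last vowel 'e' yet inflect differently (lusomtep, tobeka), so the last vowel is not what conditions the rule; whether the stem ends in a vowel or a consonant is.
"gosuf" ends in a consonant. The stems ending in a consonant (pibvurip → lupibvurip, somtep → lusomtep, zetodek → luzetodek) add the prefix lu-.
So gosuf → lugosuf.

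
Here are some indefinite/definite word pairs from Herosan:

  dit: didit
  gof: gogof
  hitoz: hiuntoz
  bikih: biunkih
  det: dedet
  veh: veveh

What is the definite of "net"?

nenet

veh and bikih both end in -h yet inflect differently (veveh, biunkih), so the final letter is not what conditions the rule; the number of vowels is.
"net" has 1 vowel. The stems with 1 vowel (det → dedet, dit → didit, gof → gogof) repeat the first consonant+vowel as a prefix.
The other pattern: stems with 2 vowels insert -un- after the first vowel.
So net → nenet.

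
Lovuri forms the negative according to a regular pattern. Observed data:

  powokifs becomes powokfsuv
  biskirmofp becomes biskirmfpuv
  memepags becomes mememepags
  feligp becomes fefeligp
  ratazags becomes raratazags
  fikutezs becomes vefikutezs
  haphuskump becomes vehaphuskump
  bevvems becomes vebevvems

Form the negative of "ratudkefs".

ratudkfsuv

powokifs and memepags both end in -s yet inflect differently (powokfsuv, mememepags), so the final letter is not what conditions the rule; the second-to-last letter is.
"ratudkefs" has second-to-last letter 'f'. The stems whose second-to-last letter is 'f' (powokifs → powokfsuv, biskirmofp → biskirmfpuv) delete the last vowel and add -uv.
So ratudkefs → ratudkfsuv.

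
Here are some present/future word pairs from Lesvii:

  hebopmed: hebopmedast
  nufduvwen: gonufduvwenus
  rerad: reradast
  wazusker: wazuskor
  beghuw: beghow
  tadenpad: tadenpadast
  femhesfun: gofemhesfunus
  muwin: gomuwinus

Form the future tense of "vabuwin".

govabuwinus

nufduvwen and hebopmed both have last vowel 'e' yet inflect differently (gonufduvwenus, hebopmedast), so the last vowel is not what conditions the rule; the final letter is.
"vabuwin" ends in -n. The stems ending in -n (femhesfun → gofemhesfunus, nufduvwen → gonufduvwenus, muwin → gomuwinus) add go- … -us around the stem.
The other patterns: stems ending in -d add -ast; stems ending in -r or -w change the last vowel to 'o'.
So vabuwin → govabuwinus.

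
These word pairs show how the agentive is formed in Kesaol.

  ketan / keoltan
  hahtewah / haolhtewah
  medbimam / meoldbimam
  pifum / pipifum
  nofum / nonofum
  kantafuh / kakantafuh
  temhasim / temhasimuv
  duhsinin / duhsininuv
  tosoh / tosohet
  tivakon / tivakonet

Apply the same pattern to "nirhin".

"nirhin" has last vowel 'i'. The stems whose last vowel is 'i' (temhasim → temhasimuv, duhsinin → duhsininuv) add -uv.
The other patterns: stems whose last vowel is 'a' insert -ol- after the first vowel; stems whose last vowel is 'u' repeat the first consonant+vowel as a prefix; stems whose last vowel is 'o' add -et.
So nirhin → nirhinuv.

nirhinuv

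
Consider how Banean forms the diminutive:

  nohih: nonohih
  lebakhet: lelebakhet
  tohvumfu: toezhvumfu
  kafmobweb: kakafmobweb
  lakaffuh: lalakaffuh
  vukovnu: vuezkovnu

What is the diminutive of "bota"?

tohvumfu and lakaffuh both have last vowel 'u' yet inflect differently (toezhvumfu, lalakaffuh), so the last vowel is not what conditions the rule; whether the stem ends in a vowel or a consonant is.
"bota" ends in a vowel. The stems ending in a vowel (tohvumfu → toezhvumfu, vukovnu → vuezkovnu) insert -ez- after the first vowel.
So bota → boezta.

boezta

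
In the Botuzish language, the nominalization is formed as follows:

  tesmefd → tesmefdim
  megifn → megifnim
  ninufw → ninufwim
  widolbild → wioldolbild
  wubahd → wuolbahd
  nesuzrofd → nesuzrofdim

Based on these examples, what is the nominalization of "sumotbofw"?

nesuzrofd and widolbild both end in -d yet inflect differently (nesuzrofdim, wioldolbild), so the final letter is not what conditions the rule; the second-to-last letter is.
"sumotbofw" has second-to-last letter 'f'. The stems whose second-to-last letter is 'f' (nesuzrofd → nesuzrofdim, tesmefd → tesmefdim, ninufw → ninufwim) add -im.
The other pattern: stems whose second-to-last letter is 'h' or 'l' insert -ol- after the first vowel.
So sumotbofw → sumotbofwim.

sumotbofwim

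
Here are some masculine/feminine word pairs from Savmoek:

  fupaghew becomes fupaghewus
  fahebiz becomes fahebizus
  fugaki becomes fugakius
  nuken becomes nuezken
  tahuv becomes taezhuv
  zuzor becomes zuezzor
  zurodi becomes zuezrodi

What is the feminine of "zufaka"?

fugaki and zurodi both end in -i yet inflect differently (fugakius, zuezrodi), so the final letter is not what conditions the rule; the first letter is.
"zufaka" begins with z-. The stems beginning with z- (zuzor → zuezzor, zurodi → zuezrodi) insert -ez- after the first vowel.
The other pattern: stems beginning with f- add -us.
So zufaka → zuezfaka.

zuezfaka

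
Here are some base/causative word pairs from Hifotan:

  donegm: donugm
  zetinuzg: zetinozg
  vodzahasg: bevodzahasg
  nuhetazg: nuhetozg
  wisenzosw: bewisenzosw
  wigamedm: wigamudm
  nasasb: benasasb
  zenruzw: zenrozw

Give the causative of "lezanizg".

zetinuzg and vodzahasg both end in -g yet inflect differently (zetinozg, bevodzahasg), so the final letter is not what conditions the rule; the second-to-last letter is.
"lezanizg" has second-to-last letter 'z'. The stems whose second-to-last letter is 'z' (zetinuzg → zetinozg, zenruzw → zenrozw, nuhetazg → nuhetozg) change the last vowel to 'o'.
So lezanizg → lezanozg.

lezanozg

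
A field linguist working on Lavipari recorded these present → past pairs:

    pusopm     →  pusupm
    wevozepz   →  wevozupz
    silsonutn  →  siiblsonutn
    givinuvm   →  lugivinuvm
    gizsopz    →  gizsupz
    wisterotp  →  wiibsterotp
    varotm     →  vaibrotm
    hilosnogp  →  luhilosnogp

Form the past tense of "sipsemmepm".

pusopm and varotm both end in -m yet inflect differently (pusupm, vaibrotm), so the final letter is not what conditions the rule; the second-to-last letter is.
"sipsemmepm" has second-to-last letter 'p'. The stems whose second-to-last letter is 'p' (gizsopz → gizsupz, wevozepz → wevozupz, pusopm → pusupm) change the last vowel to 'u'.
The other patterns: stems whose second-to-last letter is 't' insert -ib- after the first vowel; stems whose second-to-last letter is 'g' or 'v' add the prefix lu-.
So sipsemmepm → sipsemmupm.

sipsemmupm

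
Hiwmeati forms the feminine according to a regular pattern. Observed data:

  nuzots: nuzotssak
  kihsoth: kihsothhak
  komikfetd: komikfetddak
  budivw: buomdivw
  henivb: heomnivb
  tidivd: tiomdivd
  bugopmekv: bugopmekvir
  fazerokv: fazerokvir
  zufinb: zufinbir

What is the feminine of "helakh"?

helakhir

"helakh" has second-to-last letter 'k'. The stems whose second-to-last letter is 'k' (bugopmekv → bugopmekvir, fazerokv → fazerokvir) add -ir.
The other patterns: stems whose second-to-last letter is 't' double the final consonant and add -ak; stems whose second-to-last letter is 'v' insert -om- after the first vowel.
So helakh → helakhir.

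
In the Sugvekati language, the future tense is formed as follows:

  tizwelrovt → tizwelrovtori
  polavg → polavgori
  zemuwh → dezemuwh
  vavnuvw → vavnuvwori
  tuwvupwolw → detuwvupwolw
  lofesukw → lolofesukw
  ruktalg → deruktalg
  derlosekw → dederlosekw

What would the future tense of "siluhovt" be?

siluhovtori

ruktalg and polavg both end in -g yet inflect differently (deruktalg, polavgori), so the final letter is not what conditions the rule; the second-to-last letter is.
"siluhovt" has second-to-last letter 'v'. The stems whose second-to-last letter is 'v' (polavg → polavgori, tizwelrovt → tizwelrovtori, vavnuvw → vavnuvwori) add -ori.
So siluhovt → siluhovtori.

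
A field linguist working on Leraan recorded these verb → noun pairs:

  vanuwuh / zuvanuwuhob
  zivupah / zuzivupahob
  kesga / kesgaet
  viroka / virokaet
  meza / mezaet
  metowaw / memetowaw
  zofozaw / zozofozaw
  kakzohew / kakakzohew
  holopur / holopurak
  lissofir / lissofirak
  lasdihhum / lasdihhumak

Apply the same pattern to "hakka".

zivupah and kesga both have last vowel 'a' yet inflect differently (zuzivupahob, kesgaet), so the last vowel is not what conditions the rule; the final letter is.
"hakka" ends in -a. The stems ending in -a (kesga → kesgaet, viroka → virokaet, meza → mezaet) add -et.
The other patterns: stems ending in -h add zu- … -ob around the stem; stems ending in -w repeat the first consonant+vowel as a prefix; stems ending in -m or -r add -ak.
So hakka → hakkaet.

hakkaet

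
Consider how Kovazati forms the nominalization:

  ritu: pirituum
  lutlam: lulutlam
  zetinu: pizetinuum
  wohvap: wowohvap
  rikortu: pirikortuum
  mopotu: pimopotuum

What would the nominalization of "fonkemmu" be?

pifonkemmuum

ritu and wohvap both have 2 vowels yet inflect differently (pirituum, wowohvap), so the number of vowels is not what conditions the rule; the final letter is.
"fonkemmu" ends in -u. The stems ending in -u (rikortu → pirikortuum, mopotu → pimopotuum, ritu → pirituum) add pi- … -um around the stem.
So fonkemmu → pifonkemmuum.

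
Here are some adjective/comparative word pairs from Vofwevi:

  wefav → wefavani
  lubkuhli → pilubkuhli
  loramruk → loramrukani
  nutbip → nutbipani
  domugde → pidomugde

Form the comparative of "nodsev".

"nodsev" ends in a consonant. The stems ending in a consonant (nutbip → nutbipani, loramruk → loramrukani, wefav → wefavani) add -ani.
So nodsev → nodsevani.

nodsevani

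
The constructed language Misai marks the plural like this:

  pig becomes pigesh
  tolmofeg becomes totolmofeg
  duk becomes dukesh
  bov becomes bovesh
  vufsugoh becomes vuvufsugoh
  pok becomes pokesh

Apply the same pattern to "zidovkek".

zizidovkek

"zidovkek" has 3 vowels. The stems with 3 vowels (tolmofeg → totolmofeg, vufsugoh → vuvufsugoh) repeat the first consonant+vowel as a prefix.
The other pattern: stems with 1 vowel add -esh.
So zidovkek → zizidovkek.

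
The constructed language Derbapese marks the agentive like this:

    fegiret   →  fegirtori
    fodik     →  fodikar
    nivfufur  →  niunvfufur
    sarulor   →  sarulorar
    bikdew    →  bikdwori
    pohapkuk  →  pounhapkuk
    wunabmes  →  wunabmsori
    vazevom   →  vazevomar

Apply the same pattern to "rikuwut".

"rikuwut" has last vowel 'u'. The stems whose last vowel is 'u' (pohapkuk → pounhapkuk, nivfufur → niunvfufur) insert -un- after the first vowel.
So rikuwut → riunkuwut.

riunkuwut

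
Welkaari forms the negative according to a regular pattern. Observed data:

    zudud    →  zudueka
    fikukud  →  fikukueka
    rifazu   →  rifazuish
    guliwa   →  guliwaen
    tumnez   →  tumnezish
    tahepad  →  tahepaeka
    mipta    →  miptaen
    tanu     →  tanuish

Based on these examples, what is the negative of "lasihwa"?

mipta and tahepad both have last vowel 'a' yet inflect differently (miptaen, tahepaeka), so the last vowel is not what conditions the rule; the final letter is.
"lasihwa" ends in -a. The stems ending in -a (mipta → miptaen, guliwa → guliwaen) add -en.
The other patterns: stems ending in -d drop the final letter and add -eka; stems ending in -u or -z add -ish.
So lasihwa → lasihwaen.

lasihwaen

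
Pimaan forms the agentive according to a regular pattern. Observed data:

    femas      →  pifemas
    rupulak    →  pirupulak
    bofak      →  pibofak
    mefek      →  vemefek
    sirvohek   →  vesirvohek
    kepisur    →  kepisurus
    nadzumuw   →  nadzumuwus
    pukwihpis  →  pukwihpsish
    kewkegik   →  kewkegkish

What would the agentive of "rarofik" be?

rupulak and mefek both end in -k yet inflect differently (pirupulak, vemefek), so the final letter is not what conditions the rule; the last vowel is.
"rarofik" has last vowel 'i'. The stems whose last vowel is 'i' (pukwihpis → pukwihpsish, kewkegik → kewkegkish) delete the last vowel and add -ish.
The other patterns: stems whose last vowel is 'a' add the prefix pi-; stems whose last vowel is 'e' add the prefix ve-; stems whose last vowel is 'u' add -us.
So rarofik → rarofkish.

rarofkish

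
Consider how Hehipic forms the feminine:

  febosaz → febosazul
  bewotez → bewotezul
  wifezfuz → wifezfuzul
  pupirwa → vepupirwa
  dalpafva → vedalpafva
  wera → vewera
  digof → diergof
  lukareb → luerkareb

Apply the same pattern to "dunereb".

febosaz and pupirwa both have last vowel 'a' yet inflect differently (febosazul, vepupirwa), so the last vowel is not what conditions the rule; the final letter is.
"dunereb" ends in -b. The one such stem in the data (lukareb → luerkareb) inserts -er- after the first vowel (as does digof), so the same rule applies.
The other patterns: stems ending in -z add -ul; stems ending in -a add the prefix ve-.
So dunereb → duernereb.

duernereb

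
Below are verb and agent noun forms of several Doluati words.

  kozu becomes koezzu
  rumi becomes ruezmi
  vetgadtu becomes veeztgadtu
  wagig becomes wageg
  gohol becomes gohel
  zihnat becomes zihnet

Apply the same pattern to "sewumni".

seezwumni

rumi and wagig both have last vowel 'i' yet inflect differently (ruezmi, wageg), so the last vowel is not what conditions the rule; whether the stem ends in a vowel or a consonant is.
"sewumni" ends in a vowel. The stems ending in a vowel (kozu → koezzu, rumi → ruezmi, vetgadtu → veeztgadtu) insert -ez- after the first vowel.
The other pattern: stems ending in a consonant change the last vowel to 'e'.
So sewumni → seezwumni.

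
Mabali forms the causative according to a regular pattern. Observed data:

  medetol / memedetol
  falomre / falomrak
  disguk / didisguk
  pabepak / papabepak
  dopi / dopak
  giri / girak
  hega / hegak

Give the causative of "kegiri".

kegirak

pabepak and hega both have last vowel 'a' yet inflect differently (papabepak, hegak), so the last vowel is not what conditions the rule; whether the stem ends in a vowel or a consonant is.
"kegiri" ends in a vowel. The stems ending in a vowel (dopi → dopak, falomre → falomrak, hega → hegak) drop the final letter and add -ak.
So kegiri → kegirak.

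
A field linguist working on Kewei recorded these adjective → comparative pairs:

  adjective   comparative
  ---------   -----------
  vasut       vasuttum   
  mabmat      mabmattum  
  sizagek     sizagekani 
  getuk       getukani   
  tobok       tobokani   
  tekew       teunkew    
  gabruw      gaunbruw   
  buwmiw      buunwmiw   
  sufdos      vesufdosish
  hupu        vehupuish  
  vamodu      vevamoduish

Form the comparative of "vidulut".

vasut and getuk both have last vowel 'u' yet inflect differently (vasuttum, getukani), so the last vowel is not what conditions the rule; the final letter is.
"vidulut" ends in -t. The stems ending in -t (vasut → vasuttum, mabmat → mabmattum) double the final consonant and add -um.
The other patterns: stems ending in -k add -ani; stems ending in -w insert -un- after the first vowel; stems ending in -s or -u add ve- … -ish around the stem.
So vidulut → viduluttum.

viduluttum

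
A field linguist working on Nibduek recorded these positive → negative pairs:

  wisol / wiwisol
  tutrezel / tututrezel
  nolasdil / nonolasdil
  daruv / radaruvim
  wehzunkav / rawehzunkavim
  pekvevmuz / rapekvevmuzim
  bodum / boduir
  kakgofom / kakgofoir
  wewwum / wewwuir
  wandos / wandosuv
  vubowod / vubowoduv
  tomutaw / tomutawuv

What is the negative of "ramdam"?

ramdair

"ramdam" ends in -m. The stems ending in -m (bodum → boduir, kakgofom → kakgofoir, wewwum → wewwuir) drop the final letter and add -ir.
The other patterns: stems ending in -l repeat the first consonant+vowel as a prefix; stems ending in -v or -z add ra- … -im around the stem; stems ending in -d, -s or -w add -uv.
So ramdam → ramdair.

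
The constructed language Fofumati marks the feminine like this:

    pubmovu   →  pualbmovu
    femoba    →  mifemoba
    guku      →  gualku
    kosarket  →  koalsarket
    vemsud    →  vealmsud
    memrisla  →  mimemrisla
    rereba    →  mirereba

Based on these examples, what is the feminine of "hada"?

femoba and pubmovu both have 3 vowels yet inflect differently (mifemoba, pualbmovu), so the number of vowels is not what conditions the rule; the final letter is.
"hada" ends in -a. The stems ending in -a (femoba → mifemoba, memrisla → mimemrisla, rereba → mirereba) add the prefix mi-.
So hada → mihada.

mihada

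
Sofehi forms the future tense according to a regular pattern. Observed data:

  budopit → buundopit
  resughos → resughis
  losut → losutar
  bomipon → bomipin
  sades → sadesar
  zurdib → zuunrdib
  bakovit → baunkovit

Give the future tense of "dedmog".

resughos and sades both end in -s yet inflect differently (resughis, sadesar), so the final letter is not what conditions the rule; the last vowel is.
"dedmog" has last vowel 'o'. The stems whose last vowel is 'o' (resughos → resughis, bomipon → bomipin) change the last vowel to 'i'.
The other patterns: stems whose last vowel is 'i' insert -un- after the first vowel; stems whose last vowel is 'e' or 'u' add -ar.
So dedmog → dedmig.

dedmig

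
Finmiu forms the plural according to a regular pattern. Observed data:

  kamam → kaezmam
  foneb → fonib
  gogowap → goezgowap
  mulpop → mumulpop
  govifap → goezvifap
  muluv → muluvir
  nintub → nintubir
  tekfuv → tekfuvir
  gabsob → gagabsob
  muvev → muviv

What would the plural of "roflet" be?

roflit

foneb and nintub both end in -b yet inflect differently (fonib, nintubir), so the final letter is not what conditions the rule; the last vowel is.
"roflet" has last vowel 'e'. The stems whose last vowel is 'e' (muvev → muviv, foneb → fonib) change the last vowel to 'i'.
The other patterns: stems whose last vowel is 'a' insert -ez- after the first vowel; stems whose last vowel is 'u' add -ir; stems whose last vowel is 'o' repeat the first consonant+vowel as a prefix.
So roflet → roflit.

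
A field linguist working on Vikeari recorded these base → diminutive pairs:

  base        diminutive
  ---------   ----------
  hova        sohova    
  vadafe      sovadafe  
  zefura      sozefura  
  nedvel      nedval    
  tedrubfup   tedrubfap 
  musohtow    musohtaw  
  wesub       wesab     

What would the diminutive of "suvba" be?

sosuvba

vadafe and nedvel both have last vowel 'e' yet inflect differently (sovadafe, nedval), so the last vowel is not what conditions the rule; whether the stem ends in a vowel or a consonant is.
"suvba" ends in a vowel. The stems ending in a vowel (hova → sohova, vadafe → sovadafe, zefura → sozefura) add the prefix so-.
So suvba → sosuvba.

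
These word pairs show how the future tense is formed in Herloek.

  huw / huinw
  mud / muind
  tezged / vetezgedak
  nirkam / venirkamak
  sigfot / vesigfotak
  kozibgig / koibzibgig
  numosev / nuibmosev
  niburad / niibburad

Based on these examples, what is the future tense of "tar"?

mud and tezged both end in -d yet inflect differently (muind, vetezgedak), so the final letter is not what conditions the rule; the number of vowels is.
"tar" has 1 vowel. The stems with 1 vowel (huw → huinw, mud → muind) insert -in- after the first vowel.
So tar → tainr.

tainr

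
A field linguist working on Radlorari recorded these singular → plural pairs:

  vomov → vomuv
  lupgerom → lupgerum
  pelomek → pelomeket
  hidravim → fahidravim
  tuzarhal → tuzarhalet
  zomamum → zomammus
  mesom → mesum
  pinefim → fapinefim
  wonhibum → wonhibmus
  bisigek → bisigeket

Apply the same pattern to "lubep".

lubepet

"lubep" has last vowel 'e'. The stems whose last vowel is 'e' (bisigek → bisigeket, pelomek → pelomeket) add -et.
So lubep → lubepet.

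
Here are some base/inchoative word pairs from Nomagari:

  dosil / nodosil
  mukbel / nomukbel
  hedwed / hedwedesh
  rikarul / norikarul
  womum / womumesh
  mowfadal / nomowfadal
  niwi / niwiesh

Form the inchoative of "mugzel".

dosil and niwi both have last vowel 'i' yet inflect differently (nodosil, niwiesh), so the last vowel is not what conditions the rule; the final letter is.
"mugzel" ends in -l. The stems ending in -l (dosil → nodosil, mowfadal → nomowfadal, rikarul → norikarul) add the prefix no-.
The other pattern: stems ending in -d, -i or -m add -esh.
So mugzel → nomugzel.

nomugzel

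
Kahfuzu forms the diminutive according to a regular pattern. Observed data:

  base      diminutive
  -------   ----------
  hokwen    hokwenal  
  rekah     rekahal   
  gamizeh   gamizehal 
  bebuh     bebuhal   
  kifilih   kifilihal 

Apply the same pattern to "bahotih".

bahotihal

Every pair shown (hokwen → hokwenal, rekah → rekahal, gamizeh → gamizehal, …) follows the same rule: add -al.
So bahotih → bahotihal.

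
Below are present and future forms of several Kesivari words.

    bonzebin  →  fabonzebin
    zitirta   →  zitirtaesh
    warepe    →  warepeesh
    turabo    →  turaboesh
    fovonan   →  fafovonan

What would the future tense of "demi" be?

zitirta and fovonan both have last vowel 'a' yet inflect differently (zitirtaesh, fafovonan), so the last vowel is not what conditions the rule; whether the stem ends in a vowel or a consonant is.
"demi" ends in a vowel. The stems ending in a vowel (zitirta → zitirtaesh, warepe → warepeesh, turabo → turaboesh) add -esh.
The other pattern: stems ending in a consonant add the prefix fa-.
So demi → demiesh.

demiesh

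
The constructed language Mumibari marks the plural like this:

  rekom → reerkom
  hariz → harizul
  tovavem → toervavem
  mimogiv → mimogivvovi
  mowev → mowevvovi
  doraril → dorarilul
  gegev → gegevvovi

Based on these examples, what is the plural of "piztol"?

piztolul

"piztol" ends in -l. The one such stem in the data (doraril → dorarilul) adds -ul, so the same rule applies.
So piztol → piztolul.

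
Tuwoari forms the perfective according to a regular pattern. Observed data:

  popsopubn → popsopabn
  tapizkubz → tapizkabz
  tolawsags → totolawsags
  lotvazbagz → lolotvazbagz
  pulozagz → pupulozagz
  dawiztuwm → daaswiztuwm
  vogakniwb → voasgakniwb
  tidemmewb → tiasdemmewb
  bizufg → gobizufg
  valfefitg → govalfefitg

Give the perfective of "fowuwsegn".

"fowuwsegn" has second-to-last letter 'g'. The stems whose second-to-last letter is 'g' (tolawsags → totolawsags, lotvazbagz → lolotvazbagz, pulozagz → pupulozagz) repeat the first consonant+vowel as a prefix.
The other patterns: stems whose second-to-last letter is 'b' change the last vowel to 'a'; stems whose second-to-last letter is 'w' insert -as- after the first vowel; stems whose second-to-last letter is 'f' or 't' add the prefix go-.
So fowuwsegn → fofowuwsegn.

fofowuwsegn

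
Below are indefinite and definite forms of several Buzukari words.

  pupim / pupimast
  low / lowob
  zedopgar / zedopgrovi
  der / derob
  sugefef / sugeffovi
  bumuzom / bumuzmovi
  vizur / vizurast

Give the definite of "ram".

der and vizur both end in -r yet inflect differently (derob, vizurast), so the final letter is not what conditions the rule; the number of vowels is.
"ram" has 1 vowel. The stems with 1 vowel (der → derob, low → lowob) add -ob.
So ram → ramob.

ramob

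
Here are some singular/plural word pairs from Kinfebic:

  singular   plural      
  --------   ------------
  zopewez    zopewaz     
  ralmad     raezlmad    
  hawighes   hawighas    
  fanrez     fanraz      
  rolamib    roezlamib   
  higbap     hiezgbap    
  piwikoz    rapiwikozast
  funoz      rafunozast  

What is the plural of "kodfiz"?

koezdfiz

piwikoz and fanrez both end in -z yet inflect differently (rapiwikozast, fanraz), so the final letter is not what conditions the rule; the last vowel is.
"kodfiz" has last vowel 'i'. The one such stem in the data (rolamib → roezlamib) inserts -ez- after the first vowel (as do ralmad, higbap), so the same rule applies.
The other patterns: stems whose last vowel is 'o' add ra- … -ast around the stem; stems whose last vowel is 'e' change the last vowel to 'a'.
So kodfiz → koezdfiz.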